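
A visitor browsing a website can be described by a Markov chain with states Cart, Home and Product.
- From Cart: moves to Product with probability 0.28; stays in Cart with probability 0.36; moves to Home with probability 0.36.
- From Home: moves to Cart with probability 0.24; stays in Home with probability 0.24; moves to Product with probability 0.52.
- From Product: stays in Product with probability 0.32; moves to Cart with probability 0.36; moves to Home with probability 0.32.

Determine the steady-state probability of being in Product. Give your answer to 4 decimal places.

0.3687

Let the stationary distribution be π with π = πP and π_1 + π_2 + π_3 = 1.
π_1 = 0.36·π_1 + 0.24·π_2 + 0.36·π_3
π_2 = 0.36·π_1 + 0.24·π_2 + 0.32·π_3
Solving with the normalization constraint gives π = (0.3230, 0.3083, 0.3687).
So the stationary probability of Product is 0.3687.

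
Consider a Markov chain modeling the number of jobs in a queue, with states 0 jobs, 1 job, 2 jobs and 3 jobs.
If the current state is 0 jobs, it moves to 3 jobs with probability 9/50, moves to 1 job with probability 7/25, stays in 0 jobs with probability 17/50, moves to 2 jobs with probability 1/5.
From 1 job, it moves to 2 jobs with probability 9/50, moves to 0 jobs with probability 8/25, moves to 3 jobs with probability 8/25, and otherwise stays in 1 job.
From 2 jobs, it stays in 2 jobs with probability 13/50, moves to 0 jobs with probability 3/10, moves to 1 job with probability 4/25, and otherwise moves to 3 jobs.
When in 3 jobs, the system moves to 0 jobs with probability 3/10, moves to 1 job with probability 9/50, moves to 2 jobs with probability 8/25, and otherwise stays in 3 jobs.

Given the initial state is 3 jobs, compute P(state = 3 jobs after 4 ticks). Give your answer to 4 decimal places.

0.2376

Propagate the distribution vector 4 ticks from 3 jobs.
After 0 ticks: (0.0000, 0.0000, 0.0000, 1.0000)
After 1 tick: (0.3000, 0.1800, 0.3200, 0.2000)
After 2 ticks: (0.3156, 0.2036, 0.2396, 0.2412)
After 3 ticks: (0.3167, 0.2068, 0.2392, 0.2373)
After 4 ticks: (0.3168, 0.2069, 0.2387, 0.2376)
P(in 3 jobs after 4 ticks) = 0.2376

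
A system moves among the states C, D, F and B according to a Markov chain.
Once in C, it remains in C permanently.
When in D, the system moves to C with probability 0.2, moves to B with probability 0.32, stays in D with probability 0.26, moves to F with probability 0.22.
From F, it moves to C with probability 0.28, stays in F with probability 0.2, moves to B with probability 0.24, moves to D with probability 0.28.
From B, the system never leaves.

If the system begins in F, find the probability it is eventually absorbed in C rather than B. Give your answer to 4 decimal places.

0.4962

Let h(s) be the probability of absorption at C starting from transient state s. Then h(C) = 1 and h(B) = 0. By first-step analysis:
h(D) = 0.2·1 + 0.26·h(D) + 0.22·h(F) + 0.32·0
h(F) = 0.28·1 + 0.28·h(D) + 0.2·h(F) + 0.24·0
Solving: h(D) = 0.4178, h(F) = 0.4962.
Starting from F, the probability is 0.4962.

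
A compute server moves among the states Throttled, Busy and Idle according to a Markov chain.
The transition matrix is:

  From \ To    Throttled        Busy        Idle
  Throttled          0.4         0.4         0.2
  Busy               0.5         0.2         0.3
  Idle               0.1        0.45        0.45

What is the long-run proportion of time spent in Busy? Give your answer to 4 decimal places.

Let the stationary distribution be π with π = πP and π_1 + π_2 + π_3 = 1.
π_1 = 0.4·π_1 + 0.5·π_2 + 0.1·π_3
π_2 = 0.4·π_1 + 0.2·π_2 + 0.45·π_3
Solving with the normalization constraint gives π = (0.3408, 0.3464, 0.3128).
So the stationary probability of Busy is 0.3464.

0.3464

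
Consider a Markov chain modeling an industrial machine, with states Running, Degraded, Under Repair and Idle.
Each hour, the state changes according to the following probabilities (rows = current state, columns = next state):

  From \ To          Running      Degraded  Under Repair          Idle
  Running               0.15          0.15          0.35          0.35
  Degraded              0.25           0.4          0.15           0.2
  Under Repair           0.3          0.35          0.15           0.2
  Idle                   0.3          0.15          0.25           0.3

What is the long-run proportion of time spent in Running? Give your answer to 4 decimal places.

0.2496

Let the stationary distribution be π with π = πP and π_1 + π_2 + π_3 + π_4 = 1.
π_1 = 0.15·π_1 + 0.25·π_2 + 0.3·π_3 + 0.3·π_4
π_2 = 0.15·π_1 + 0.4·π_2 + 0.35·π_3 + 0.15·π_4
π_3 = 0.35·π_1 + 0.15·π_2 + 0.15·π_3 + 0.25·π_4
Solving with the normalization constraint gives π = (0.2496, 0.2603, 0.2263, 0.2638).
So the stationary probability of Running is 0.2496.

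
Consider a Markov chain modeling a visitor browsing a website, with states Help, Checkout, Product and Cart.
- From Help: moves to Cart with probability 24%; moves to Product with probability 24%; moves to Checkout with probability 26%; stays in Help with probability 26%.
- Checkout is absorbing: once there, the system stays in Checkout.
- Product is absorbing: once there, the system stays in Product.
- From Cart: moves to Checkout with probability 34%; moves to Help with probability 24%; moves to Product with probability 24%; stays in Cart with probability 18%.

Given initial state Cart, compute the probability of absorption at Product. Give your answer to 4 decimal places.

Let h(s) be the probability of absorption at Product starting from transient state s. Then h(Product) = 1 and h(Checkout) = 0. By first-step analysis:
h(Help) = 0.26·h(Help) + 0.26·0 + 0.24·1 + 0.24·h(Cart)
h(Cart) = 0.24·h(Help) + 0.34·0 + 0.24·1 + 0.18·h(Cart)
Solving: h(Help) = 0.4632, h(Cart) = 0.4283.
Starting from Cart, the probability is 0.4283.

0.4283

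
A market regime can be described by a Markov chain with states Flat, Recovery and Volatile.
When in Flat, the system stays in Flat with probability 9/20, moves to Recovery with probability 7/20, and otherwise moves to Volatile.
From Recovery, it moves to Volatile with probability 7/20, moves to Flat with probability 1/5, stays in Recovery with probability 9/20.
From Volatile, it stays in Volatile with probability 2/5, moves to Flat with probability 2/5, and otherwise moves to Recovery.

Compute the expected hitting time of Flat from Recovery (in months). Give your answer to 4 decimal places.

3.6538

Let t(s) be the expected number of months to first reach Flat from state s, with t(Flat) = 0. Conditioning on the first month:
t(Recovery) = 1 + 0.45·t(Recovery) + 0.35·t(Volatile)
t(Volatile) = 1 + 0.2·t(Recovery) + 0.4·t(Volatile)
Solving: t(Recovery) = 3.6538, t(Volatile) = 2.8846.
Expected months from Recovery to Flat: 3.6538.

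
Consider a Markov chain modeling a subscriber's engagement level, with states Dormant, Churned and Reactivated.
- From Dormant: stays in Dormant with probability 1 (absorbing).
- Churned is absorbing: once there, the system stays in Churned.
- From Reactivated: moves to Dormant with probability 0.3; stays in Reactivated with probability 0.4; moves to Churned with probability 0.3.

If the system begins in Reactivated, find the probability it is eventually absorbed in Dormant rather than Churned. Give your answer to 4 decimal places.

Let h(s) be the probability of absorption at Dormant starting from transient state s. Then h(Dormant) = 1 and h(Churned) = 0. By first-step analysis:
h(Reactivated) = 0.3·1 + 0.3·0 + 0.4·h(Reactivated)
Solving: h(Reactivated) = 0.5000.
Starting from Reactivated, the probability is 0.5000.

0.5000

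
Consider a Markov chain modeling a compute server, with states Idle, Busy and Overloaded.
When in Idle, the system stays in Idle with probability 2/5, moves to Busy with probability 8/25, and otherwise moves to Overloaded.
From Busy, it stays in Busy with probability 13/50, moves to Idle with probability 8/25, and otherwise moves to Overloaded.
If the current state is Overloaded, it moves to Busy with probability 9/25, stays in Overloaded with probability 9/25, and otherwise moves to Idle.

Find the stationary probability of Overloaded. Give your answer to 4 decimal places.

Let the stationary distribution be π with π = πP and π_1 + π_2 + π_3 = 1.
π_1 = 0.4·π_1 + 0.32·π_2 + 0.28·π_3
π_2 = 0.32·π_1 + 0.26·π_2 + 0.36·π_3
Solving with the normalization constraint gives π = (0.3325, 0.3152, 0.3523).
So the stationary probability of Overloaded is 0.3523.

0.3523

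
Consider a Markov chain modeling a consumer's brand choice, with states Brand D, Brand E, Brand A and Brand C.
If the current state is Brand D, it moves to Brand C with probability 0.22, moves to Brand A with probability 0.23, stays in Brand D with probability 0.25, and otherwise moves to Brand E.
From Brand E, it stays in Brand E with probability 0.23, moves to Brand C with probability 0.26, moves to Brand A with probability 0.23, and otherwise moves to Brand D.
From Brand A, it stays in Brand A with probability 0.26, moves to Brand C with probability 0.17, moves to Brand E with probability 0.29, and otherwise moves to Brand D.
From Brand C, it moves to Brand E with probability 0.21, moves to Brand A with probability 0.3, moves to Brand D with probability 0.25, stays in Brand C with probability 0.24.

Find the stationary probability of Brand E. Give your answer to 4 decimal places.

0.2593

Let the stationary distribution be π with π = πP and π_1 + π_2 + π_3 + π_4 = 1.
π_1 = 0.25·π_1 + 0.28·π_2 + 0.28·π_3 + 0.25·π_4
π_2 = 0.3·π_1 + 0.23·π_2 + 0.29·π_3 + 0.21·π_4
π_3 = 0.23·π_1 + 0.23·π_2 + 0.26·π_3 + 0.3·π_4
Solving with the normalization constraint gives π = (0.2654, 0.2593, 0.2531, 0.2222).
So the stationary probability of Brand E is 0.2593.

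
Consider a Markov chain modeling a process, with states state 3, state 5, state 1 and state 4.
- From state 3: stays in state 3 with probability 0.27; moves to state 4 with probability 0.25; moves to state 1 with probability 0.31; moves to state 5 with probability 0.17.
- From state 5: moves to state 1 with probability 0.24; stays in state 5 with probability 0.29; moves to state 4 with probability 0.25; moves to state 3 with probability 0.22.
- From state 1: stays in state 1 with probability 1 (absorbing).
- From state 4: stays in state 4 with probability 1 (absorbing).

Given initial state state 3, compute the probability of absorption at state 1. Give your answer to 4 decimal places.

0.5425

Let h(s) be the probability of absorption at state 1 starting from transient state s. Then h(state 1) = 1 and h(state 4) = 0. By first-step analysis:
h(state 3) = 0.27·h(state 3) + 0.17·h(state 5) + 0.31·1 + 0.25·0
h(state 5) = 0.22·h(state 3) + 0.29·h(state 5) + 0.24·1 + 0.25·0
Solving: h(state 3) = 0.5425, h(state 5) = 0.5061.
Starting from state 3, the probability is 0.5425.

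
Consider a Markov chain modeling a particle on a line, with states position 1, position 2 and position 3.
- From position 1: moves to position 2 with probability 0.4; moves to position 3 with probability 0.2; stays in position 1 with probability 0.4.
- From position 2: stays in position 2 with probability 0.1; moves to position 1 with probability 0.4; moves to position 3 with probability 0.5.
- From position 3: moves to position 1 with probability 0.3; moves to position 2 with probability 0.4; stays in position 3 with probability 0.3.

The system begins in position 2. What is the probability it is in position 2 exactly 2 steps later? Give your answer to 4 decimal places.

Sum over the intermediate state after 1 step:
P = P(position 2→position 1)·P(position 1→position 2) + P(position 2→position 2)·P(position 2→position 2) + P(position 2→position 3)·P(position 3→position 2)
  = 0.4×0.4 + 0.1×0.1 + 0.5×0.4
  = 0.1600 + 0.0100 + 0.2000 = 0.3700

0.3700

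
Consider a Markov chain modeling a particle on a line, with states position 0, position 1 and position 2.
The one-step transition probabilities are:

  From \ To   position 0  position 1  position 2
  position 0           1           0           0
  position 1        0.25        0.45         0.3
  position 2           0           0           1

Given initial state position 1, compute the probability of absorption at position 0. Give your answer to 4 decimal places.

0.4545

Let h(s) be the probability of absorption at position 0 starting from transient state s. Then h(position 0) = 1 and h(position 2) = 0. By first-step analysis:
h(position 1) = 0.25·1 + 0.45·h(position 1) + 0.3·0
Solving: h(position 1) = 0.4545.
Starting from position 1, the probability is 0.4545.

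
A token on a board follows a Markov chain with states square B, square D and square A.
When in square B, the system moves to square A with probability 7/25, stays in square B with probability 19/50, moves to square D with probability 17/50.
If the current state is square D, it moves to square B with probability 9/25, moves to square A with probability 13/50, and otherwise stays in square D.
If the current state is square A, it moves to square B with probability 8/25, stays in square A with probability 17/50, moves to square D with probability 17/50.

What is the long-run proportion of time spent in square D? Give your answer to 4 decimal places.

Let the stationary distribution be π with π = πP and π_1 + π_2 + π_3 = 1.
π_1 = 0.38·π_1 + 0.36·π_2 + 0.32·π_3
π_2 = 0.34·π_1 + 0.38·π_2 + 0.34·π_3
Solving with the normalization constraint gives π = (0.3555, 0.3542, 0.2903).
So the stationary probability of square D is 0.3542.

0.3542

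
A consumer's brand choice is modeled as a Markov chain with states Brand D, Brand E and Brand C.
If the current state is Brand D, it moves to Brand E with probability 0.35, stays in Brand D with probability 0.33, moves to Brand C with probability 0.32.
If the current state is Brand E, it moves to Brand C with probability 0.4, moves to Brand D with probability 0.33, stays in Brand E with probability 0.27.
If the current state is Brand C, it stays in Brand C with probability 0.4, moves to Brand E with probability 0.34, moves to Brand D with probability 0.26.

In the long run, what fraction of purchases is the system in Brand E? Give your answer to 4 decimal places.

0.3206

Let the stationary distribution be π with π = πP and π_1 + π_2 + π_3 = 1.
π_1 = 0.33·π_1 + 0.33·π_2 + 0.26·π_3
π_2 = 0.35·π_1 + 0.27·π_2 + 0.34·π_3
Solving with the normalization constraint gives π = (0.3037, 0.3206, 0.3757).
So the stationary probability of Brand E is 0.3206.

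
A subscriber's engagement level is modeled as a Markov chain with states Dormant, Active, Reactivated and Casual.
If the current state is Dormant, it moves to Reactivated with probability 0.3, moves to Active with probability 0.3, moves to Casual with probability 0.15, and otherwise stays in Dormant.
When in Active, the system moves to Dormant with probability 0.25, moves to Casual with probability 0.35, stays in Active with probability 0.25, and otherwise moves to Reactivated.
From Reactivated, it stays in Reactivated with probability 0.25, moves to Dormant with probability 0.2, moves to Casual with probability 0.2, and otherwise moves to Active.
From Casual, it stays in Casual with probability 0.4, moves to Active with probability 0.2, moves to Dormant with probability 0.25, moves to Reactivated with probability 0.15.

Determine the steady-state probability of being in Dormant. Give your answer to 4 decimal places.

Let the stationary distribution be π with π = πP and π_1 + π_2 + π_3 + π_4 = 1.
π_1 = 0.25·π_1 + 0.25·π_2 + 0.2·π_3 + 0.25·π_4
π_2 = 0.3·π_1 + 0.25·π_2 + 0.35·π_3 + 0.2·π_4
π_3 = 0.3·π_1 + 0.15·π_2 + 0.25·π_3 + 0.15·π_4
Solving with the normalization constraint gives π = (0.2397, 0.2684, 0.2066, 0.2853).
So the stationary probability of Dormant is 0.2397.

0.2397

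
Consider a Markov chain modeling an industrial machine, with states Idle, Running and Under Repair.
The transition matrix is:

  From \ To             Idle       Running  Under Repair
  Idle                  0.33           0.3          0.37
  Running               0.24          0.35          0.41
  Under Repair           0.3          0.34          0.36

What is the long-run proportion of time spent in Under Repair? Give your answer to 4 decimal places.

Let the stationary distribution be π with π = πP and π_1 + π_2 + π_3 = 1.
π_1 = 0.33·π_1 + 0.24·π_2 + 0.3·π_3
π_2 = 0.3·π_1 + 0.35·π_2 + 0.34·π_3
Solving with the normalization constraint gives π = (0.2888, 0.3318, 0.3795).
So the stationary probability of Under Repair is 0.3795.

0.3795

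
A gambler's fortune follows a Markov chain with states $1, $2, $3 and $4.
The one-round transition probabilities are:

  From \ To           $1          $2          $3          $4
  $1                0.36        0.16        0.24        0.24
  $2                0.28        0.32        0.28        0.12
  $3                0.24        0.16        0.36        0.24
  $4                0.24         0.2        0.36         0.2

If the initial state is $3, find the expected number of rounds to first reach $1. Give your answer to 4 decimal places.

4.0320

Let t(s) be the expected number of rounds to first reach $1 from state s, with t($1) = 0. Conditioning on the first round:
t($2) = 1 + 0.32·t($2) + 0.28·t($3) + 0.12·t($4)
t($3) = 1 + 0.16·t($2) + 0.36·t($3) + 0.24·t($4)
t($4) = 1 + 0.2·t($2) + 0.36·t($3) + 0.2·t($4)
Solving: t($2) = 3.8411, t($3) = 4.0320, t($4) = 4.0247.
Expected rounds from $3 to $1: 4.0320.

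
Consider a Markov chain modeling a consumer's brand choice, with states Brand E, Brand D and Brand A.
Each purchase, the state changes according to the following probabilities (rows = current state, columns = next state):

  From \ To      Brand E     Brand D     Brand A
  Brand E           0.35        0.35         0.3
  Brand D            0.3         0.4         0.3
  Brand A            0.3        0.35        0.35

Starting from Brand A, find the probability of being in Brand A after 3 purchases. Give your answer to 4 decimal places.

0.3159

Propagate the distribution vector 3 purchases from Brand A.
After 0 purchases: (0.0000, 0.0000, 1.0000)
After 1 purchase: (0.3000, 0.3500, 0.3500)
After 2 purchases: (0.3150, 0.3675, 0.3175)
After 3 purchases: (0.3158, 0.3684, 0.3159)
P(in Brand A after 3 purchases) = 0.3159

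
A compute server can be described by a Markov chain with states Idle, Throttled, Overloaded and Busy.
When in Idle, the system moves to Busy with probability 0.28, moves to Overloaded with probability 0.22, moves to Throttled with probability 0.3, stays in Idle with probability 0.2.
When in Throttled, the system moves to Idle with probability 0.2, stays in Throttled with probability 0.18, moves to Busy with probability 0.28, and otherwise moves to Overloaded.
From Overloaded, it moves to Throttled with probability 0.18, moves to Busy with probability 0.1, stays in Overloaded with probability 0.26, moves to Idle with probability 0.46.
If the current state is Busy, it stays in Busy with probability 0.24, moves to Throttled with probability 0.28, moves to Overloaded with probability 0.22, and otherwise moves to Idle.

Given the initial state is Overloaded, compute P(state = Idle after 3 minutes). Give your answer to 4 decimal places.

0.2793

Propagate the distribution vector 3 minutes from Overloaded.
After 0 minutes: (0.0000, 0.0000, 1.0000, 0.0000)
After 1 minute: (0.4600, 0.1800, 0.2600, 0.1000)
After 2 minutes: (0.2736, 0.2452, 0.2520, 0.2292)
After 3 minutes: (0.2793, 0.2358, 0.2595, 0.2255)
P(in Idle after 3 minutes) = 0.2793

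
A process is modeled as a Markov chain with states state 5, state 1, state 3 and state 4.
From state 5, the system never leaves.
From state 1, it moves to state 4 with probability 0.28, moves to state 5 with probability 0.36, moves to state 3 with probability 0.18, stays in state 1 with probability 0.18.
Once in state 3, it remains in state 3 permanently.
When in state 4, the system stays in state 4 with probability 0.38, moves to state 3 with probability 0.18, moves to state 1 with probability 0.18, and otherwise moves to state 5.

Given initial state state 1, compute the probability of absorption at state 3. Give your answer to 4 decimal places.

Let h(s) be the probability of absorption at state 3 starting from transient state s. Then h(state 3) = 1 and h(state 5) = 0. By first-step analysis:
h(state 1) = 0.36·0 + 0.18·h(state 1) + 0.18·1 + 0.28·h(state 4)
h(state 4) = 0.26·0 + 0.18·h(state 1) + 0.18·1 + 0.38·h(state 4)
Solving: h(state 1) = 0.3537, h(state 4) = 0.3930.
Starting from state 1, the probability is 0.3537.

0.3537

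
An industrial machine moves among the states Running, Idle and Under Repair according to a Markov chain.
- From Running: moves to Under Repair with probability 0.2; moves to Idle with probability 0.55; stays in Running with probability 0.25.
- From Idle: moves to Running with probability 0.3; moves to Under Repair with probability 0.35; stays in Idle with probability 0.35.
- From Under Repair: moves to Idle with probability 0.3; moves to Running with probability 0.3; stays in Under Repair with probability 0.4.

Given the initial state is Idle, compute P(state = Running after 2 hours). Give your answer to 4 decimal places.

0.2850

Sum over the intermediate state after 1 hour:
P = P(Idle→Running)·P(Running→Running) + P(Idle→Idle)·P(Idle→Running) + P(Idle→Under Repair)·P(Under Repair→Running)
  = 0.3×0.25 + 0.35×0.3 + 0.35×0.3
  = 0.0750 + 0.1050 + 0.1050 = 0.2850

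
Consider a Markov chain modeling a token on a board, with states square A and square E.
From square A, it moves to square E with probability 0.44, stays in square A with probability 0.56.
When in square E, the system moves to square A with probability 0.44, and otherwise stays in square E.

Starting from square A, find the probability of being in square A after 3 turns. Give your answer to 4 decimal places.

Propagate the distribution vector 3 turns from square A.
After 0 turns: (1.0000, 0.0000)
After 1 turn: (0.5600, 0.4400)
After 2 turns: (0.5072, 0.4928)
After 3 turns: (0.5009, 0.4991)
P(in square A after 3 turns) = 0.5009

0.5009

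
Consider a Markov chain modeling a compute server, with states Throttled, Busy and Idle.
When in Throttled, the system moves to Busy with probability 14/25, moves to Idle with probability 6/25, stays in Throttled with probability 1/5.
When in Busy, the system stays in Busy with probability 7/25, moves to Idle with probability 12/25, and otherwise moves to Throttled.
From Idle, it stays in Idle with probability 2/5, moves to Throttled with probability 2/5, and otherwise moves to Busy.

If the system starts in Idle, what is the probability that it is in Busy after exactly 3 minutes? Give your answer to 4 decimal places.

Propagate the distribution vector 3 minutes from Idle.
After 0 minutes: (0.0000, 0.0000, 1.0000)
After 1 minute: (0.4000, 0.2000, 0.4000)
After 2 minutes: (0.2880, 0.3600, 0.3520)
After 3 minutes: (0.2848, 0.3325, 0.3827)
P(in Busy after 3 minutes) = 0.3325

0.3325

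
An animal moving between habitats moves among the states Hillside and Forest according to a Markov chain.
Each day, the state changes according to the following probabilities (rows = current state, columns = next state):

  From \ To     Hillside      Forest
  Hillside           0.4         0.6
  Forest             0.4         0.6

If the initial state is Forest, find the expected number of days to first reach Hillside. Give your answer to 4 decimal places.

2.5000

Let t(s) be the expected number of days to first reach Hillside from state s, with t(Hillside) = 0. Conditioning on the first day:
t(Forest) = 1 + 0.6·t(Forest)
Solving: t(Forest) = 2.5000.
Expected days from Forest to Hillside: 2.5000.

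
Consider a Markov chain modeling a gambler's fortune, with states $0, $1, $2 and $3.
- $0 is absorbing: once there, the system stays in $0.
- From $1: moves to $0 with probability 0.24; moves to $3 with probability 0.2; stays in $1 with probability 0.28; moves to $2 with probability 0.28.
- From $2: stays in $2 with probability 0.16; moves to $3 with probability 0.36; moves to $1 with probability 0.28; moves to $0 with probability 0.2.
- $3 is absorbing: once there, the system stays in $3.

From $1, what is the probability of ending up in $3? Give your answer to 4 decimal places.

Let h(s) be the probability of absorption at $3 starting from transient state s. Then h($3) = 1 and h($0) = 0. By first-step analysis:
h($1) = 0.24·0 + 0.28·h($1) + 0.28·h($2) + 0.2·1
h($2) = 0.2·0 + 0.28·h($1) + 0.16·h($2) + 0.36·1
Solving: h($1) = 0.5106, h($2) = 0.5988.
Starting from $1, the probability is 0.5106.

0.5106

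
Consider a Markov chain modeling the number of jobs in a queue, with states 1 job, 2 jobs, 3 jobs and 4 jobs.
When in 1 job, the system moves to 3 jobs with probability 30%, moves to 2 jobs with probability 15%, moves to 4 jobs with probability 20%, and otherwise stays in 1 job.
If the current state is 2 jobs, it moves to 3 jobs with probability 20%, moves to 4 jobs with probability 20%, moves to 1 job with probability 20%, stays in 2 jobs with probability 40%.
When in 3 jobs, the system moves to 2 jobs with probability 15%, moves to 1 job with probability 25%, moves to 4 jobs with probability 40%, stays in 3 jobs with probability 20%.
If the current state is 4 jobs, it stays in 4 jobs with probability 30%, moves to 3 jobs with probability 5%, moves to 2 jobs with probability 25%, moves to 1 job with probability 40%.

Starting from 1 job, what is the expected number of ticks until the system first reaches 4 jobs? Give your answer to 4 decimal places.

Let t(s) be the expected number of ticks to first reach 4 jobs from state s, with t(4 jobs) = 0. Conditioning on the first tick:
t(1 job) = 1 + 0.35·t(1 job) + 0.15·t(2 jobs) + 0.3·t(3 jobs)
t(2 jobs) = 1 + 0.2·t(1 job) + 0.4·t(2 jobs) + 0.2·t(3 jobs)
t(3 jobs) = 1 + 0.25·t(1 job) + 0.15·t(2 jobs) + 0.2·t(3 jobs)
Solving: t(1 job) = 3.9855, t(2 jobs) = 4.0821, t(3 jobs) = 3.2609.
Expected ticks from 1 job to 4 jobs: 3.9855.

3.9855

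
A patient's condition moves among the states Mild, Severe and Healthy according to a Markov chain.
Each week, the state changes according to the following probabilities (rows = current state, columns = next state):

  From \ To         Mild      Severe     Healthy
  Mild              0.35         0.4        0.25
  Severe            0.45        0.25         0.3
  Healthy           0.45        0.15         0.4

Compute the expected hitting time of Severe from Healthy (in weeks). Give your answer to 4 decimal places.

3.9640

Let t(s) be the expected number of weeks to first reach Severe from state s, with t(Severe) = 0. Conditioning on the first week:
t(Mild) = 1 + 0.35·t(Mild) + 0.25·t(Healthy)
t(Healthy) = 1 + 0.45·t(Mild) + 0.4·t(Healthy)
Solving: t(Mild) = 3.0631, t(Healthy) = 3.9640.
Expected weeks from Healthy to Severe: 3.9640.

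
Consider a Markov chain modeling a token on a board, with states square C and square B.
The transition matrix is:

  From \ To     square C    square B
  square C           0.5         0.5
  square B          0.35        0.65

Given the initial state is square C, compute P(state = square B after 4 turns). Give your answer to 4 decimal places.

Propagate the distribution vector 4 turns from square C.
After 0 turns: (1.0000, 0.0000)
After 1 turn: (0.5000, 0.5000)
After 2 turns: (0.4250, 0.5750)
After 3 turns: (0.4138, 0.5863)
After 4 turns: (0.4121, 0.5879)
P(in square B after 4 turns) = 0.5879

0.5879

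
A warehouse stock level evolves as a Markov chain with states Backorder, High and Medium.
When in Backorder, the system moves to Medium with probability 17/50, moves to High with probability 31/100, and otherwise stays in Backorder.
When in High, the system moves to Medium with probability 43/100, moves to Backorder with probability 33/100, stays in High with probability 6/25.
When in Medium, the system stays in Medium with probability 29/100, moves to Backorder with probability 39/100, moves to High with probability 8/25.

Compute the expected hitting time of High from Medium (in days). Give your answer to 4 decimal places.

Let t(s) be the expected number of days to first reach High from state s, with t(High) = 0. Conditioning on the first day:
t(Backorder) = 1 + 0.35·t(Backorder) + 0.34·t(Medium)
t(Medium) = 1 + 0.39·t(Backorder) + 0.29·t(Medium)
Solving: t(Backorder) = 3.1925, t(Medium) = 3.1621.
Expected days from Medium to High: 3.1621.

3.1621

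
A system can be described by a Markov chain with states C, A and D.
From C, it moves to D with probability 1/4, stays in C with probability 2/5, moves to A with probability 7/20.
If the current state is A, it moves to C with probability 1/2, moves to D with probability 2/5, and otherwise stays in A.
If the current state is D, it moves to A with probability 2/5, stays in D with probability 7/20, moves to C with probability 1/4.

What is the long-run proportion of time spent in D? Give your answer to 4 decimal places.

0.3266

Let the stationary distribution be π with π = πP and π_1 + π_2 + π_3 = 1.
π_1 = 0.4·π_1 + 0.5·π_2 + 0.25·π_3
π_2 = 0.35·π_1 + 0.1·π_2 + 0.4·π_3
Solving with the normalization constraint gives π = (0.3803, 0.2931, 0.3266).
So the stationary probability of D is 0.3266.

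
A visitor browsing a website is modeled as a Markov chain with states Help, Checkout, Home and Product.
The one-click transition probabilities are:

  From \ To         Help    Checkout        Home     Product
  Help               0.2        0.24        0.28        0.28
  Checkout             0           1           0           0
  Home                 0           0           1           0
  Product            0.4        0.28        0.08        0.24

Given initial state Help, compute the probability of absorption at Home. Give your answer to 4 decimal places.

Let h(s) be the probability of absorption at Home starting from transient state s. Then h(Home) = 1 and h(Checkout) = 0. By first-step analysis:
h(Help) = 0.2·h(Help) + 0.24·0 + 0.28·1 + 0.28·h(Product)
h(Product) = 0.4·h(Help) + 0.28·0 + 0.08·1 + 0.24·h(Product)
Solving: h(Help) = 0.4742, h(Product) = 0.3548.
Starting from Help, the probability is 0.4742.

0.4742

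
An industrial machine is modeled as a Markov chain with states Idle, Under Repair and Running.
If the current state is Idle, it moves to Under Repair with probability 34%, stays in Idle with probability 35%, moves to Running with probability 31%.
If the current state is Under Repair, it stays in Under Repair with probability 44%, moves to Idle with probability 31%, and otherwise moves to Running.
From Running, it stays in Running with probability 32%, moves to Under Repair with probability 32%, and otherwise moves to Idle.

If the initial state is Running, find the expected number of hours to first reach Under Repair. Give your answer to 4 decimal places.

Let t(s) be the expected number of hours to first reach Under Repair from state s, with t(Under Repair) = 0. Conditioning on the first hour:
t(Idle) = 1 + 0.35·t(Idle) + 0.31·t(Running)
t(Running) = 1 + 0.36·t(Idle) + 0.32·t(Running)
Solving: t(Idle) = 2.9964, t(Running) = 3.0569.
Expected hours from Running to Under Repair: 3.0569.

3.0569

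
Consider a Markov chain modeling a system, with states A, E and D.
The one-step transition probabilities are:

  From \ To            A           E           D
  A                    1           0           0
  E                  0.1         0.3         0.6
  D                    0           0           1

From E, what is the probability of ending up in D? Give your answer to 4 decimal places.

0.8571

Let h(s) be the probability of absorption at D starting from transient state s. Then h(D) = 1 and h(A) = 0. By first-step analysis:
h(E) = 0.1·0 + 0.3·h(E) + 0.6·1
Solving: h(E) = 0.8571.
Starting from E, the probability is 0.8571.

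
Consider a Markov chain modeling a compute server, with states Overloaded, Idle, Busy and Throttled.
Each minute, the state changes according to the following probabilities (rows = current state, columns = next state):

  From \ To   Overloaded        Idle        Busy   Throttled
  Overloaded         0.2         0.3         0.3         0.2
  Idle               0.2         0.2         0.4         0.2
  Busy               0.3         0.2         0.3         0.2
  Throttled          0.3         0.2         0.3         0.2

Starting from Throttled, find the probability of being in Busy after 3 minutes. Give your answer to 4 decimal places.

0.3230

Propagate the distribution vector 3 minutes from Throttled.
After 0 minutes: (0.0000, 0.0000, 0.0000, 1.0000)
After 1 minute: (0.3000, 0.2000, 0.3000, 0.2000)
After 2 minutes: (0.2500, 0.2300, 0.3200, 0.2000)
After 3 minutes: (0.2520, 0.2250, 0.3230, 0.2000)
P(in Busy after 3 minutes) = 0.3230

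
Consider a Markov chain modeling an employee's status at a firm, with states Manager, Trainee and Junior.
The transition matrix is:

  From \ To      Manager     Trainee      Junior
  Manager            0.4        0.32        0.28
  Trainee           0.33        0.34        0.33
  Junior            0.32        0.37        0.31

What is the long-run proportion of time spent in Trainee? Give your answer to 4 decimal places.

0.3422

Let the stationary distribution be π with π = πP and π_1 + π_2 + π_3 = 1.
π_1 = 0.4·π_1 + 0.33·π_2 + 0.32·π_3
π_2 = 0.32·π_1 + 0.34·π_2 + 0.37·π_3
Solving with the normalization constraint gives π = (0.3515, 0.3422, 0.3063).
So the stationary probability of Trainee is 0.3422.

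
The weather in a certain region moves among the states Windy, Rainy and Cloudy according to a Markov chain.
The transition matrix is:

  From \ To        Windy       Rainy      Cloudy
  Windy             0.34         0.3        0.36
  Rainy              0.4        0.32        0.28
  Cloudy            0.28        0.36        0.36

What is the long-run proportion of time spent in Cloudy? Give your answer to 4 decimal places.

Let the stationary distribution be π with π = πP and π_1 + π_2 + π_3 = 1.
π_1 = 0.34·π_1 + 0.4·π_2 + 0.28·π_3
π_2 = 0.3·π_1 + 0.32·π_2 + 0.36·π_3
Solving with the normalization constraint gives π = (0.3396, 0.3266, 0.3339).
So the stationary probability of Cloudy is 0.3339.

0.3339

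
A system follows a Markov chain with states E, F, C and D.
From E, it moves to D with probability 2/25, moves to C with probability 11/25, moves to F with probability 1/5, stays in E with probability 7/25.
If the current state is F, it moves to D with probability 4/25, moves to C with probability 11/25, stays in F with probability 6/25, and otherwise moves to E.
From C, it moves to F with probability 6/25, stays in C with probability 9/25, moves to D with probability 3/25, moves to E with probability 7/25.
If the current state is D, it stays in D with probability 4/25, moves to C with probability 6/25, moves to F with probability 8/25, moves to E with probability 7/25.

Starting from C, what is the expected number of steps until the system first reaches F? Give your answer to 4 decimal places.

4.2040

Let t(s) be the expected number of steps to first reach F from state s, with t(F) = 0. Conditioning on the first step:
t(E) = 1 + 0.28·t(E) + 0.44·t(C) + 0.08·t(D)
t(C) = 1 + 0.28·t(E) + 0.36·t(C) + 0.12·t(D)
t(D) = 1 + 0.28·t(E) + 0.24·t(C) + 0.16·t(D)
Solving: t(E) = 4.3862, t(C) = 4.2040, t(D) = 3.8537.
Expected steps from C to F: 4.2040.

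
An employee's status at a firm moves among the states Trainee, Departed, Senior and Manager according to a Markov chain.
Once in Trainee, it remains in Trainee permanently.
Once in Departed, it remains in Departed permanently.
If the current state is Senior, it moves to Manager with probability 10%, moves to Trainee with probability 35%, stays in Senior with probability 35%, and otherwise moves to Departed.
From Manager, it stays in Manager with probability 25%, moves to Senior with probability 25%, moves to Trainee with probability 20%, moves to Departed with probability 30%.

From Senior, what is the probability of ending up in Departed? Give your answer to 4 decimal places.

Let h(s) be the probability of absorption at Departed starting from transient state s. Then h(Departed) = 1 and h(Trainee) = 0. By first-step analysis:
h(Senior) = 0.35·0 + 0.2·1 + 0.35·h(Senior) + 0.1·h(Manager)
h(Manager) = 0.2·0 + 0.3·1 + 0.25·h(Senior) + 0.25·h(Manager)
Solving: h(Senior) = 0.3892, h(Manager) = 0.5297.
Starting from Senior, the probability is 0.3892.

0.3892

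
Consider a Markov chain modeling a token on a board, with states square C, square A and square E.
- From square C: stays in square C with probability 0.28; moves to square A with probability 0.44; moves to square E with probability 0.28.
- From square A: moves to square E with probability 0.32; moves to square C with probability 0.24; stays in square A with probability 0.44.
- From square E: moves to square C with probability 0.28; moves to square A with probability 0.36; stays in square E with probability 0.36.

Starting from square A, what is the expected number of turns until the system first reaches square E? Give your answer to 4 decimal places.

3.2258

Let t(s) be the expected number of turns to first reach square E from state s, with t(square E) = 0. Conditioning on the first turn:
t(square C) = 1 + 0.28·t(square C) + 0.44·t(square A)
t(square A) = 1 + 0.24·t(square C) + 0.44·t(square A)
Solving: t(square C) = 3.3602, t(square A) = 3.2258.
Expected turns from square A to square E: 3.2258.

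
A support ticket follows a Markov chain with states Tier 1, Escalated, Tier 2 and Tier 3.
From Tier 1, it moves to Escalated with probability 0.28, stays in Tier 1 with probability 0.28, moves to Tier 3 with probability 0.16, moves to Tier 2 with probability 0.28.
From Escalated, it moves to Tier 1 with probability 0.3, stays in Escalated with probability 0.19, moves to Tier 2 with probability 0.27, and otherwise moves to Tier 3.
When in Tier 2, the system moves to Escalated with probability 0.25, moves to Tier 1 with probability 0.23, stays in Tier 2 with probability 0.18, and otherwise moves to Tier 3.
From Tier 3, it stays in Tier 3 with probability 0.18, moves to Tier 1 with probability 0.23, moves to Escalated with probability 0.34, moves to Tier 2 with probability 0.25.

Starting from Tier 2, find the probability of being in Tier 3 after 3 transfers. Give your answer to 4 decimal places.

Propagate the distribution vector 3 transfers from Tier 2.
After 0 transfers: (0.0000, 0.0000, 1.0000, 0.0000)
After 1 transfer: (0.2300, 0.2500, 0.1800, 0.3400)
After 2 transfers: (0.2590, 0.2725, 0.2493, 0.2192)
After 3 transfers: (0.2620, 0.2611, 0.2458, 0.2311)
P(in Tier 3 after 3 transfers) = 0.2311

0.2311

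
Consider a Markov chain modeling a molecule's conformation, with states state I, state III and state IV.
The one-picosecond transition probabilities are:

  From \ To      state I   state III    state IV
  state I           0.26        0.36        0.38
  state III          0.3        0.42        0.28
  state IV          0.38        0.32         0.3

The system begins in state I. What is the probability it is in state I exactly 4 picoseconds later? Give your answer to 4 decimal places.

Propagate the distribution vector 4 picoseconds from state I.
After 0 picoseconds: (1.0000, 0.0000, 0.0000)
After 1 picosecond: (0.2600, 0.3600, 0.3800)
After 2 picoseconds: (0.3200, 0.3664, 0.3136)
After 3 picoseconds: (0.3123, 0.3694, 0.3183)
After 4 picoseconds: (0.3130, 0.3694, 0.3176)
P(in state I after 4 picoseconds) = 0.3130

0.3130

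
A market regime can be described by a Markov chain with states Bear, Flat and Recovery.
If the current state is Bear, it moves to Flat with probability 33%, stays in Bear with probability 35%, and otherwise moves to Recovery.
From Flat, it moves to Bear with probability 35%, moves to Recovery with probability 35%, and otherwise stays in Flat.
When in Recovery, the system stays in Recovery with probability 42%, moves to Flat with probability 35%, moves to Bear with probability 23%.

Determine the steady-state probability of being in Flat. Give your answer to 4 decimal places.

Let the stationary distribution be π with π = πP and π_1 + π_2 + π_3 = 1.
π_1 = 0.35·π_1 + 0.35·π_2 + 0.23·π_3
π_2 = 0.33·π_1 + 0.3·π_2 + 0.35·π_3
Solving with the normalization constraint gives π = (0.3060, 0.3275, 0.3665).
So the stationary probability of Flat is 0.3275.

0.3275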